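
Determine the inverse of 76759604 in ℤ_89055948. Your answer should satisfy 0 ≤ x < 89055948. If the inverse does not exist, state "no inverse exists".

Euclidean algorithm on 89055948, 76759604:
89055948 = 1×76759604 + 12296344
76759604 = 6×12296344 + 2981540
12296344 = 4×2981540 + 370184
2981540 = 8×370184 + 20068
370184 = 18×20068 + 8960
20068 = 2×8960 + 2148
8960 = 4×2148 + 368
2148 = 5×368 + 308
368 = 1×308 + 60
308 = 5×60 + 8
60 = 7×8 + 4
8 = 2×4 + 0
gcd(76759604, 89055948) = 4 ≠ 1, so 76759604 has no multiplicative inverse modulo 89055948.

no inverse exists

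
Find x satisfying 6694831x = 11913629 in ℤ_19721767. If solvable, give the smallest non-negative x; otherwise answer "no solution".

First find gcd(6694831, 19721767):
19721767 = 2·6694831 + 6332105
6694831 = 1·6332105 + 362726
6332105 = 17·362726 + 165763
362726 = 2·165763 + 31200
165763 = 5·31200 + 9763
31200 = 3·9763 + 1911
9763 = 5·1911 + 208
1911 = 9·208 + 39
208 = 5·39 + 13
39 = 3·13 + 0
gcd = 13 and 13 | 11913629, so solutions exist. Divide through by 13: 514987x ≡ 916433 (mod 1517059).
Now find 514987⁻¹ mod 1517059:
1517059 = 2·514987 + 487085
514987 = 1·487085 + 27902
487085 = 17·27902 + 12751
27902 = 2·12751 + 2400
12751 = 5·2400 + 751
2400 = 3·751 + 147
751 = 5·147 + 16
147 = 9·16 + 3
16 = 5·3 + 1
3 = 3·1 + 0
Back-substitute:
1 = 16 − 5·3
1 = −5·147 + 46·16
1 = 46·751 − 235·147
1 = −235·2400 + 751·751
1 = 751·12751 − 3990·2400
1 = −3990·27902 + 8731·12751
1 = 8731·487085 − 152417·27902
1 = −152417·514987 + 161148·487085
1 = 161148·1517059 − 474713·514987
So 514987·(-474713) ≡ 1 (mod 1517059), i.e. 514987⁻¹ ≡ 1042346.
Then x ≡ 1042346·916433 ≡ 1316583 (mod 1517059); the smallest non-negative solution is x = 1316583.

1316583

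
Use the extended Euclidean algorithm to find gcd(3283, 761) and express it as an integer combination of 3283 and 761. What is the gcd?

Apply Euclid's algorithm to 3283 and 761:
3283 = 4×761 + 239
761 = 3×239 + 44
239 = 5×44 + 19
44 = 2×19 + 6
19 = 3×6 + 1
6 = 6×1 + 0
gcd(3283, 761) = 1.
Back-substituting:
1 = 19 − 3·6
1 = −3·44 + 7·19
1 = 7·239 − 38·44
1 = −38·761 + 121·239
1 = 121·3283 − 522·761
So 1 = (121)·3283 + (-522)·761.

1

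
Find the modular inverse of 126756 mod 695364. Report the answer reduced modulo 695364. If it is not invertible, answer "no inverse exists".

Euclidean algorithm on 695364, 126756:
695364 = 5·126756 + 61584
126756 = 2·61584 + 3588
61584 = 17·3588 + 588
3588 = 6·588 + 60
588 = 9·60 + 48
60 = 1·48 + 12
48 = 4·12 + 0
Since gcd = 12 > 1, 126756 is not a unit mod 695364.

no inverse exists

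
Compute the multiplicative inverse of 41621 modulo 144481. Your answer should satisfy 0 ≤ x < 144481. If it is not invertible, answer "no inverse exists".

gcd(144481, 41621) by repeated division:
144481 = 3·41621 + 19618
41621 = 2·19618 + 2385
19618 = 8·2385 + 538
2385 = 4·538 + 233
538 = 2·233 + 72
233 = 3·72 + 17
72 = 4·17 + 4
17 = 4·4 + 1
4 = 4·1 + 0
gcd = 1, so the inverse exists. Back-substitute:
1 = 17 − 4·4
1 = −4·72 + 17·17
1 = 17·233 − 55·72
1 = −55·538 + 127·233
1 = 127·2385 − 563·538
1 = −563·19618 + 4631·2385
1 = 4631·41621 − 9825·19618
1 = −9825·144481 + 34106·41621
So 41621·34106 ≡ 1 (mod 144481).

34106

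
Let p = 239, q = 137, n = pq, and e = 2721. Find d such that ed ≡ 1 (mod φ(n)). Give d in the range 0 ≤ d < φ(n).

φ(n) = (p−1)(q−1) = 238·136 = 32368.
Need d with 2721·d ≡ 1 (mod 32368). Apply the extended Euclidean algorithm:
32368 = 11×2721 + 2437
2721 = 1×2437 + 284
2437 = 8×284 + 165
284 = 1×165 + 119
165 = 1×119 + 46
119 = 2×46 + 27
46 = 1×27 + 19
27 = 1×19 + 8
19 = 2×8 + 3
8 = 2×3 + 2
3 = 1×2 + 1
2 = 2×1 + 0
Back-substitute:
1 = 3 − 2
1 = −8 + 3·3
1 = 3·19 − 7·8
1 = −7·27 + 10·19
1 = 10·46 − 17·27
1 = −17·119 + 44·46
1 = 44·165 − 61·119
1 = −61·284 + 105·165
1 = 105·2437 − 901·284
1 = −901·2721 + 1006·2437
1 = 1006·32368 − 11967·2721
So 2721·(-11967) ≡ 1 (mod 32368), hence d ≡ -11967 ≡ 20401 (mod 32368).

20401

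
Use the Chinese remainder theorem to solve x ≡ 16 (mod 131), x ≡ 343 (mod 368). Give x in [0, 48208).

20583

Write x = 16 + 131·k. Then 131·k ≡ 343 − 16 ≡ 327 (mod 368).
Need 131⁻¹ mod 368. Extended Euclid on (368, 131):
368 = 2×131 + 106
131 = 1×106 + 25
106 = 4×25 + 6
25 = 4×6 + 1
6 = 6×1 + 0
Back-substitute:
1 = 25 − 4·6
1 = −4·106 + 17·25
1 = 17·131 − 21·106
1 = −21·368 + 59·131
131⁻¹ ≡ 59 (mod 368), so k ≡ 59·327 ≡ 157 (mod 368).
x = 16 + 131·157 = 20583.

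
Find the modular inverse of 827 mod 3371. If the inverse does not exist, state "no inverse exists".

Extended Euclidean algorithm:
3371 = 4×827 + 63
827 = 13×63 + 8
63 = 7×8 + 7
8 = 1×7 + 1
7 = 7×1 + 0
Since gcd(827, 3371) = 1, back-substitute to write 1 as a combination:
1 = 8 − 7
1 = −63 + 8·8
1 = 8·827 − 105·63
1 = −105·3371 + 428·827
So 827·428 ≡ 1 (mod 3371).

428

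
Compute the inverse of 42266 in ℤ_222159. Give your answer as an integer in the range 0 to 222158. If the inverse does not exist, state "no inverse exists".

Compute gcd(42266, 222159):
222159 = 5×42266 + 10829
42266 = 3×10829 + 9779
10829 = 1×9779 + 1050
9779 = 9×1050 + 329
1050 = 3×329 + 63
329 = 5×63 + 14
63 = 4×14 + 7
14 = 2×7 + 0
gcd(42266, 222159) = 7 ≠ 1, so 42266 has no multiplicative inverse modulo 222159.

no inverse exists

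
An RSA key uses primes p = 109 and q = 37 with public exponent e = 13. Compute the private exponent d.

3589

φ(n) = (p−1)(q−1) = 108·36 = 3888.
Need d with 13·d ≡ 1 (mod 3888). Apply the extended Euclidean algorithm:
3888 = 299·13 + 1
13 = 13·1 + 0
Back-substitute:
1 = 3888 − 299·13
So 13·(-299) ≡ 1 (mod 3888), hence d ≡ -299 ≡ 3589 (mod 3888).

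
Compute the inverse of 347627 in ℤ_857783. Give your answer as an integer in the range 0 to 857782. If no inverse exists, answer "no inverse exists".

474177

Extended Euclidean algorithm:
857783 = 2×347627 + 162529
347627 = 2×162529 + 22569
162529 = 7×22569 + 4546
22569 = 4×4546 + 4385
4546 = 1×4385 + 161
4385 = 27×161 + 38
161 = 4×38 + 9
38 = 4×9 + 2
9 = 4×2 + 1
2 = 2×1 + 0
The gcd is 1. Working backward:
1 = 9 − 4·2
1 = −4·38 + 17·9
1 = 17·161 − 72·38
1 = −72·4385 + 1961·161
1 = 1961·4546 − 2033·4385
1 = −2033·22569 + 10093·4546
1 = 10093·162529 − 72684·22569
1 = −72684·347627 + 155461·162529
1 = 155461·857783 − 383606·347627
So 347627·(-383606) ≡ 1 (mod 857783), and -383606 ≡ 474177 (mod 857783).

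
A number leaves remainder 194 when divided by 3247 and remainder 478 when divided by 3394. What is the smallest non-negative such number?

Write x = 194 + 3247·k. Then 3247·k ≡ 478 − 194 ≡ 284 (mod 3394).
Need 3247⁻¹ mod 3394. Extended Euclid on (3394, 3247):
3394 = 1*3247 + 147
3247 = 22*147 + 13
147 = 11*13 + 4
13 = 3*4 + 1
4 = 4*1 + 0
Back-substitute:
1 = 13 − 3·4
1 = −3·147 + 34·13
1 = 34·3247 − 751·147
1 = −751·3394 + 785·3247
3247⁻¹ ≡ 785 (mod 3394), so k ≡ 785·284 ≡ 2330 (mod 3394).
x = 194 + 3247·2330 = 7565704.

7565704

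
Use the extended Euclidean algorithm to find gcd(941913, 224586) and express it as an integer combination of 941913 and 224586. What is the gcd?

9

Euclidean algorithm:
941913 = 4×224586 + 43569
224586 = 5×43569 + 6741
43569 = 6×6741 + 3123
6741 = 2×3123 + 495
3123 = 6×495 + 153
495 = 3×153 + 36
153 = 4×36 + 9
36 = 4×9 + 0
gcd(941913, 224586) = 9.
Express as a combination:
9 = 153 − 4·36
9 = −4·495 + 13·153
9 = 13·3123 − 82·495
9 = −82·6741 + 177·3123
9 = 177·43569 − 1144·6741
9 = −1144·224586 + 5897·43569
9 = 5897·941913 − 24732·224586
So 9 = (5897)·941913 + (-24732)·224586.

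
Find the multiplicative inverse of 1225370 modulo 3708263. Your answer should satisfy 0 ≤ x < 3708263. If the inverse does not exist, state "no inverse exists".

1667467

gcd(3708263, 1225370) by repeated division:
3708263 = 3·1225370 + 32153
1225370 = 38·32153 + 3556
32153 = 9·3556 + 149
3556 = 23·149 + 129
149 = 1·129 + 20
129 = 6·20 + 9
20 = 2·9 + 2
9 = 4·2 + 1
2 = 2·1 + 0
The gcd is 1. Working backward:
1 = 9 − 4·2
1 = −4·20 + 9·9
1 = 9·129 − 58·20
1 = −58·149 + 67·129
1 = 67·3556 − 1599·149
1 = −1599·32153 + 14458·3556
1 = 14458·1225370 − 551003·32153
1 = −551003·3708263 + 1667467·1225370
So 1225370·1667467 ≡ 1 (mod 3708263).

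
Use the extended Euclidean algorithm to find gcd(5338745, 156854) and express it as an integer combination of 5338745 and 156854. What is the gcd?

1

Euclidean algorithm:
5338745 = 34×156854 + 5709
156854 = 27×5709 + 2711
5709 = 2×2711 + 287
2711 = 9×287 + 128
287 = 2×128 + 31
128 = 4×31 + 4
31 = 7×4 + 3
4 = 1×3 + 1
3 = 3×1 + 0
gcd(5338745, 156854) = 1.
Express as a combination:
1 = 4 − 3
1 = −31 + 8·4
1 = 8·128 − 33·31
1 = −33·287 + 74·128
1 = 74·2711 − 699·287
1 = −699·5709 + 1472·2711
1 = 1472·156854 − 40443·5709
1 = −40443·5338745 + 1376534·156854
So 1 = (-40443)·5338745 + (1376534)·156854.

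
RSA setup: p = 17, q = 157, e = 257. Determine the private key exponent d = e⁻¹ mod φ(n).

φ(n) = (p−1)(q−1) = 16·156 = 2496.
Need d with 257·d ≡ 1 (mod 2496). Apply the extended Euclidean algorithm:
2496 = 9*257 + 183
257 = 1*183 + 74
183 = 2*74 + 35
74 = 2*35 + 4
35 = 8*4 + 3
4 = 1*3 + 1
3 = 3*1 + 0
Back-substitute:
1 = 4 − 3
1 = −35 + 9·4
1 = 9·74 − 19·35
1 = −19·183 + 47·74
1 = 47·257 − 66·183
1 = −66·2496 + 641·257
So 257·641 ≡ 1 (mod 2496), hence d = 641.

641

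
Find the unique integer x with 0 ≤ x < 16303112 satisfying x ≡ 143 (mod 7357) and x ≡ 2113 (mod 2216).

Write x = 143 + 7357·k. Then 7357·k ≡ 2113 − 143 ≡ 1970 (mod 2216).
Need 7357⁻¹ mod 2216. Extended Euclid on (2216, 709):
2216 = 3·709 + 89
709 = 7·89 + 86
89 = 1·86 + 3
86 = 28·3 + 2
3 = 1·2 + 1
2 = 2·1 + 0
Back-substitute:
1 = 3 − 2
1 = −86 + 29·3
1 = 29·89 − 30·86
1 = −30·709 + 239·89
1 = 239·2216 − 747·709
7357⁻¹ ≡ 1469 (mod 2216), so k ≡ 1469·1970 ≡ 2050 (mod 2216).
x = 143 + 7357·2050 = 15081993.

15081993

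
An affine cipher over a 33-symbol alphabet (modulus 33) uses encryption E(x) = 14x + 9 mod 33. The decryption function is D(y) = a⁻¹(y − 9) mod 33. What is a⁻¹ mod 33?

26

Apply the Euclidean algorithm to 33 and 14:
33 = 2×14 + 5
14 = 2×5 + 4
5 = 1×4 + 1
4 = 4×1 + 0
The gcd is 1. Working backward:
1 = 5 − 4
1 = −14 + 3·5
1 = 3·33 − 7·14
Hence 14⁻¹ ≡ -7 ≡ 26 (mod 33).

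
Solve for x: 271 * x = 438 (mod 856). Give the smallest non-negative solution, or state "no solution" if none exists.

First find gcd(271, 856):
856 = 3·271 + 43
271 = 6·43 + 13
43 = 3·13 + 4
13 = 3·4 + 1
4 = 4·1 + 0
gcd = 1, so a unique solution mod 856 exists.
Back-substitute for the Bézout coefficients:
1 = 13 − 3·4
1 = −3·43 + 10·13
1 = 10·271 − 63·43
1 = −63·856 + 199·271
So 271·(199) ≡ 1 (mod 856), giving 271⁻¹ ≡ 199.
x ≡ 271⁻¹·438 ≡ 199·438 ≡ 706 (mod 856).

706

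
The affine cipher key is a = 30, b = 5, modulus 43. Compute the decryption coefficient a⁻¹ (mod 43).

Run Euclid on (43, 30):
43 = 1·30 + 13
30 = 2·13 + 4
13 = 3·4 + 1
4 = 4·1 + 0
gcd = 1, so the inverse exists. Back-substitute:
1 = 13 − 3·4
1 = −3·30 + 7·13
1 = 7·43 − 10·30
So 30·(-10) ≡ 1 (mod 43), and -10 ≡ 33 (mod 43).

33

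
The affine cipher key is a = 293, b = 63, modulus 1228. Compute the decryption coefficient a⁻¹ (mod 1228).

285

Apply the Euclidean algorithm to 1228 and 293:
1228 = 4·293 + 56
293 = 5·56 + 13
56 = 4·13 + 4
13 = 3·4 + 1
4 = 4·1 + 0
Since gcd(293, 1228) = 1, back-substitute to write 1 as a combination:
1 = 13 − 3·4
1 = −3·56 + 13·13
1 = 13·293 − 68·56
1 = −68·1228 + 285·293
So 293·285 ≡ 1 (mod 1228).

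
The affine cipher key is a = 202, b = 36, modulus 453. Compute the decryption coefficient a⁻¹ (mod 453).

Apply the Euclidean algorithm to 453 and 202:
453 = 2*202 + 49
202 = 4*49 + 6
49 = 8*6 + 1
6 = 6*1 + 0
gcd = 1, so the inverse exists. Back-substitute:
1 = 49 − 8·6
1 = −8·202 + 33·49
1 = 33·453 − 74·202
Hence 202⁻¹ ≡ -74 ≡ 379 (mod 453).

379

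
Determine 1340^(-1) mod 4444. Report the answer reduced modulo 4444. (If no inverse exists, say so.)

Euclidean algorithm on 4444, 1340:
4444 = 3*1340 + 424
1340 = 3*424 + 68
424 = 6*68 + 16
68 = 4*16 + 4
16 = 4*4 + 0
The gcd is 4, not 1, hence no inverse exists.

no inverse exists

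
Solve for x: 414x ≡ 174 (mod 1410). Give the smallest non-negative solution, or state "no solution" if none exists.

First find gcd(414, 1410):
1410 = 3*414 + 168
414 = 2*168 + 78
168 = 2*78 + 12
78 = 6*12 + 6
12 = 2*6 + 0
gcd = 6 and 6 | 174, so solutions exist. Divide through by 6: 69x ≡ 29 (mod 235).
Now find 69⁻¹ mod 235:
235 = 3*69 + 28
69 = 2*28 + 13
28 = 2*13 + 2
13 = 6*2 + 1
2 = 2*1 + 0
Back-substitute:
1 = 13 − 6·2
1 = −6·28 + 13·13
1 = 13·69 − 32·28
1 = −32·235 + 109·69
So 69⁻¹ ≡ 109 (mod 235).
Then x ≡ 109·29 ≡ 106 (mod 235); the smallest non-negative solution is x = 106.

106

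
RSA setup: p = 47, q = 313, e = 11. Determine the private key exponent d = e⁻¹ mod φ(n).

φ(n) = (p−1)(q−1) = 46·312 = 14352.
Need d with 11·d ≡ 1 (mod 14352). Apply the extended Euclidean algorithm:
14352 = 1304*11 + 8
11 = 1*8 + 3
8 = 2*3 + 2
3 = 1*2 + 1
2 = 2*1 + 0
Back-substitute:
1 = 3 − 2
1 = −8 + 3·3
1 = 3·11 − 4·8
1 = −4·14352 + 5219·11
So 11·5219 ≡ 1 (mod 14352), hence d = 5219.

5219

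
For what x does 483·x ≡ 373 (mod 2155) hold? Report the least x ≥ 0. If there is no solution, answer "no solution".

First find gcd(483, 2155):
2155 = 4*483 + 223
483 = 2*223 + 37
223 = 6*37 + 1
37 = 37*1 + 0
gcd = 1, so a unique solution mod 2155 exists.
Back-substitute for the Bézout coefficients:
1 = 223 − 6·37
1 = −6·483 + 13·223
1 = 13·2155 − 58·483
So 483·(-58) ≡ 1 (mod 2155), giving 483⁻¹ ≡ 2097.
x ≡ 483⁻¹·373 ≡ 2097·373 ≡ 2071 (mod 2155).

2071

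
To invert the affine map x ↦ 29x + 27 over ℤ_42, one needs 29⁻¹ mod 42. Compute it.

Apply the Euclidean algorithm to 42 and 29:
42 = 1×29 + 13
29 = 2×13 + 3
13 = 4×3 + 1
3 = 3×1 + 0
The gcd is 1. Working backward:
1 = 13 − 4·3
1 = −4·29 + 9·13
1 = 9·42 − 13·29
So 29·(-13) ≡ 1 (mod 42), and -13 ≡ 29 (mod 42).

29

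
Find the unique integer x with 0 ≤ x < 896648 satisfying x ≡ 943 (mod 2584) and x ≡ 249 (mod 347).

Write x = 943 + 2584·k. Then 2584·k ≡ 249 − 943 ≡ 0 (mod 347).
Need 2584⁻¹ mod 347. Extended Euclid on (347, 155):
347 = 2·155 + 37
155 = 4·37 + 7
37 = 5·7 + 2
7 = 3·2 + 1
2 = 2·1 + 0
Back-substitute:
1 = 7 − 3·2
1 = −3·37 + 16·7
1 = 16·155 − 67·37
1 = −67·347 + 150·155
2584⁻¹ ≡ 150 (mod 347), so k ≡ 150·0 ≡ 0 (mod 347).
x = 943 + 2584·0 = 943.

943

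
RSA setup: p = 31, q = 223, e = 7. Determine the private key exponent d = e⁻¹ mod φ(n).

φ(n) = (p−1)(q−1) = 30·222 = 6660.
Need d with 7·d ≡ 1 (mod 6660). Apply the extended Euclidean algorithm:
6660 = 951*7 + 3
7 = 2*3 + 1
3 = 3*1 + 0
Back-substitute:
1 = 7 − 2·3
1 = −2·6660 + 1903·7
So 7·1903 ≡ 1 (mod 6660), hence d = 1903.

1903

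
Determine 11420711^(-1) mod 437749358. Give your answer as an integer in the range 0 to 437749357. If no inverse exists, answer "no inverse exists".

139470375

Apply the Euclidean algorithm to 437749358 and 11420711:
437749358 = 38·11420711 + 3762340
11420711 = 3·3762340 + 133691
3762340 = 28·133691 + 18992
133691 = 7·18992 + 747
18992 = 25·747 + 317
747 = 2·317 + 113
317 = 2·113 + 91
113 = 1·91 + 22
91 = 4·22 + 3
22 = 7·3 + 1
3 = 3·1 + 0
The gcd is 1. Working backward:
1 = 22 − 7·3
1 = −7·91 + 29·22
1 = 29·113 − 36·91
1 = −36·317 + 101·113
1 = 101·747 − 238·317
1 = −238·18992 + 6051·747
1 = 6051·133691 − 42595·18992
1 = −42595·3762340 + 1198711·133691
1 = 1198711·11420711 − 3638728·3762340
1 = −3638728·437749358 + 139470375·11420711
So 11420711·139470375 ≡ 1 (mod 437749358).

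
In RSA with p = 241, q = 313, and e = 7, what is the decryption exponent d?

φ(n) = (p−1)(q−1) = 240·312 = 74880.
Need d with 7·d ≡ 1 (mod 74880). Apply the extended Euclidean algorithm:
74880 = 10697·7 + 1
7 = 7·1 + 0
Back-substitute:
1 = 74880 − 10697·7
So 7·(-10697) ≡ 1 (mod 74880), hence d ≡ -10697 ≡ 64183 (mod 74880).

64183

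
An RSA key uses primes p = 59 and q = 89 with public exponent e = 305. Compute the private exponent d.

4033

φ(n) = (p−1)(q−1) = 58·88 = 5104.
Need d with 305·d ≡ 1 (mod 5104). Apply the extended Euclidean algorithm:
5104 = 16·305 + 224
305 = 1·224 + 81
224 = 2·81 + 62
81 = 1·62 + 19
62 = 3·19 + 5
19 = 3·5 + 4
5 = 1·4 + 1
4 = 4·1 + 0
Back-substitute:
1 = 5 − 4
1 = −19 + 4·5
1 = 4·62 − 13·19
1 = −13·81 + 17·62
1 = 17·224 − 47·81
1 = −47·305 + 64·224
1 = 64·5104 − 1071·305
So 305·(-1071) ≡ 1 (mod 5104), hence d ≡ -1071 ≡ 4033 (mod 5104).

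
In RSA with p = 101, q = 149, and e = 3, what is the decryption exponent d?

φ(n) = (p−1)(q−1) = 100·148 = 14800.
Need d with 3·d ≡ 1 (mod 14800). Apply the extended Euclidean algorithm:
14800 = 4933×3 + 1
3 = 3×1 + 0
Back-substitute:
1 = 14800 − 4933·3
So 3·(-4933) ≡ 1 (mod 14800), hence d ≡ -4933 ≡ 9867 (mod 14800).

9867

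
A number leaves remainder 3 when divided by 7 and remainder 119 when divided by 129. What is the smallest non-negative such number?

248

Write x = 3 + 7·k. Then 7·k ≡ 119 − 3 ≡ 116 (mod 129).
Need 7⁻¹ mod 129. Extended Euclid on (129, 7):
129 = 18×7 + 3
7 = 2×3 + 1
3 = 3×1 + 0
Back-substitute:
1 = 7 − 2·3
1 = −2·129 + 37·7
7⁻¹ ≡ 37 (mod 129), so k ≡ 37·116 ≡ 35 (mod 129).
x = 3 + 7·35 = 248.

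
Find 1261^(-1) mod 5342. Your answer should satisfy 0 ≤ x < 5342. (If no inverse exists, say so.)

3639

Run Euclid on (5342, 1261):
5342 = 4·1261 + 298
1261 = 4·298 + 69
298 = 4·69 + 22
69 = 3·22 + 3
22 = 7·3 + 1
3 = 3·1 + 0
The gcd is 1. Working backward:
1 = 22 − 7·3
1 = −7·69 + 22·22
1 = 22·298 − 95·69
1 = −95·1261 + 402·298
1 = 402·5342 − 1703·1261
So 1261·(-1703) ≡ 1 (mod 5342), and -1703 ≡ 3639 (mod 5342).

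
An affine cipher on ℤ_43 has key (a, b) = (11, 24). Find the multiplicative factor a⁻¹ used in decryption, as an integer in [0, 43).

Extended Euclidean algorithm:
43 = 3*11 + 10
11 = 1*10 + 1
10 = 10*1 + 0
Since gcd(11, 43) = 1, back-substitute to write 1 as a combination:
1 = 11 − 10
1 = −43 + 4·11
So 11·4 ≡ 1 (mod 43).

4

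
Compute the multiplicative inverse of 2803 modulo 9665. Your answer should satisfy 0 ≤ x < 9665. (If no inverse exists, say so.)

gcd(9665, 2803) by repeated division:
9665 = 3*2803 + 1256
2803 = 2*1256 + 291
1256 = 4*291 + 92
291 = 3*92 + 15
92 = 6*15 + 2
15 = 7*2 + 1
2 = 2*1 + 0
Since gcd(2803, 9665) = 1, back-substitute to write 1 as a combination:
1 = 15 − 7·2
1 = −7·92 + 43·15
1 = 43·291 − 136·92
1 = −136·1256 + 587·291
1 = 587·2803 − 1310·1256
1 = −1310·9665 + 4517·2803
So 2803·4517 ≡ 1 (mod 9665).

4517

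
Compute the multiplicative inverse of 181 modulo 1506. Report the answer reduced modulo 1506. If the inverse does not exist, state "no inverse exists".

Run Euclid on (1506, 181):
1506 = 8*181 + 58
181 = 3*58 + 7
58 = 8*7 + 2
7 = 3*2 + 1
2 = 2*1 + 0
Since gcd(181, 1506) = 1, back-substitute to write 1 as a combination:
1 = 7 − 3·2
1 = −3·58 + 25·7
1 = 25·181 − 78·58
1 = −78·1506 + 649·181
So 181·649 ≡ 1 (mod 1506).

649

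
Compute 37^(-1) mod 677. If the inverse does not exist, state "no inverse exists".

gcd(677, 37) by repeated division:
677 = 18*37 + 11
37 = 3*11 + 4
11 = 2*4 + 3
4 = 1*3 + 1
3 = 3*1 + 0
gcd = 1, so the inverse exists. Back-substitute:
1 = 4 − 3
1 = −11 + 3·4
1 = 3·37 − 10·11
1 = −10·677 + 183·37
So 37·183 ≡ 1 (mod 677).

183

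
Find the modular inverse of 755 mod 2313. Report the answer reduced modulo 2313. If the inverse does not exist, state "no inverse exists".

530

Extended Euclidean algorithm:
2313 = 3·755 + 48
755 = 15·48 + 35
48 = 1·35 + 13
35 = 2·13 + 9
13 = 1·9 + 4
9 = 2·4 + 1
4 = 4·1 + 0
The gcd is 1. Working backward:
1 = 9 − 2·4
1 = −2·13 + 3·9
1 = 3·35 − 8·13
1 = −8·48 + 11·35
1 = 11·755 − 173·48
1 = −173·2313 + 530·755
So 755·530 ≡ 1 (mod 2313).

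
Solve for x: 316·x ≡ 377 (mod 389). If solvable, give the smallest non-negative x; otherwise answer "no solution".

192

First find gcd(316, 389):
389 = 1·316 + 73
316 = 4·73 + 24
73 = 3·24 + 1
24 = 24·1 + 0
gcd = 1, so a unique solution mod 389 exists.
Back-substitute for the Bézout coefficients:
1 = 73 − 3·24
1 = −3·316 + 13·73
1 = 13·389 − 16·316
So 316·(-16) ≡ 1 (mod 389), giving 316⁻¹ ≡ 373.
x ≡ 316⁻¹·377 ≡ 373·377 ≡ 192 (mod 389).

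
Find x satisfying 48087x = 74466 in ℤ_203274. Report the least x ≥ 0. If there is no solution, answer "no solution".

First find gcd(48087, 203274):
203274 = 4*48087 + 10926
48087 = 4*10926 + 4383
10926 = 2*4383 + 2160
4383 = 2*2160 + 63
2160 = 34*63 + 18
63 = 3*18 + 9
18 = 2*9 + 0
gcd = 9 and 9 | 74466, so solutions exist. Divide through by 9: 5343x ≡ 8274 (mod 22586).
Now find 5343⁻¹ mod 22586:
22586 = 4·5343 + 1214
5343 = 4·1214 + 487
1214 = 2·487 + 240
487 = 2·240 + 7
240 = 34·7 + 2
7 = 3·2 + 1
2 = 2·1 + 0
Back-substitute:
1 = 7 − 3·2
1 = −3·240 + 103·7
1 = 103·487 − 209·240
1 = −209·1214 + 521·487
1 = 521·5343 − 2293·1214
1 = −2293·22586 + 9693·5343
So 5343⁻¹ ≡ 9693 (mod 22586).
Then x ≡ 9693·8274 ≡ 19582 (mod 22586); the smallest non-negative solution is x = 19582.

19582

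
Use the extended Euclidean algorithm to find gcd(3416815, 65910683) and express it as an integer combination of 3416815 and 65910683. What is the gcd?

1

Euclidean algorithm:
65910683 = 19*3416815 + 991198
3416815 = 3*991198 + 443221
991198 = 2*443221 + 104756
443221 = 4*104756 + 24197
104756 = 4*24197 + 7968
24197 = 3*7968 + 293
7968 = 27*293 + 57
293 = 5*57 + 8
57 = 7*8 + 1
8 = 8*1 + 0
gcd(3416815, 65910683) = 1.
Working backward:
1 = 57 − 7·8
1 = −7·293 + 36·57
1 = 36·7968 − 979·293
1 = −979·24197 + 2973·7968
1 = 2973·104756 − 12871·24197
1 = −12871·443221 + 54457·104756
1 = 54457·991198 − 121785·443221
1 = −121785·3416815 + 419812·991198
1 = 419812·65910683 − 8098213·3416815
So 1 = (419812)·65910683 + (-8098213)·3416815.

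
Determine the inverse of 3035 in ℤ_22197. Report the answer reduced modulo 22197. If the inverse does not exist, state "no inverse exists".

19469

Extended Euclidean algorithm:
22197 = 7*3035 + 952
3035 = 3*952 + 179
952 = 5*179 + 57
179 = 3*57 + 8
57 = 7*8 + 1
8 = 8*1 + 0
The gcd is 1. Working backward:
1 = 57 − 7·8
1 = −7·179 + 22·57
1 = 22·952 − 117·179
1 = −117·3035 + 373·952
1 = 373·22197 − 2728·3035
Thus 3035·(-2728) ≡ 1 (mod 22197); reducing, -2728 mod 22197 = 19469.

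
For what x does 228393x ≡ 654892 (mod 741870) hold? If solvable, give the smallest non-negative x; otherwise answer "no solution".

no solution

gcd(228393, 741870):
741870 = 3·228393 + 56691
228393 = 4·56691 + 1629
56691 = 34·1629 + 1305
1629 = 1·1305 + 324
1305 = 4·324 + 9
324 = 36·9 + 0
gcd = 9, but 9 ∤ 654892, so the congruence has no solution.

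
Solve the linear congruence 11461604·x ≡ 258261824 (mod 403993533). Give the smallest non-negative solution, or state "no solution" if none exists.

104640994

First find gcd(11461604, 403993533):
403993533 = 35*11461604 + 2837393
11461604 = 4*2837393 + 112032
2837393 = 25*112032 + 36593
112032 = 3*36593 + 2253
36593 = 16*2253 + 545
2253 = 4*545 + 73
545 = 7*73 + 34
73 = 2*34 + 5
34 = 6*5 + 4
5 = 1*4 + 1
4 = 4*1 + 0
gcd = 1, so a unique solution mod 403993533 exists.
Back-substitute for the Bézout coefficients:
1 = 5 − 4
1 = −34 + 7·5
1 = 7·73 − 15·34
1 = −15·545 + 112·73
1 = 112·2253 − 463·545
1 = −463·36593 + 7520·2253
1 = 7520·112032 − 23023·36593
1 = −23023·2837393 + 583095·112032
1 = 583095·11461604 − 2355403·2837393
1 = −2355403·403993533 + 83022200·11461604
So 11461604·(83022200) ≡ 1 (mod 403993533), giving 11461604⁻¹ ≡ 83022200.
x ≡ 11461604⁻¹·258261824 ≡ 83022200·258261824 ≡ 104640994 (mod 403993533).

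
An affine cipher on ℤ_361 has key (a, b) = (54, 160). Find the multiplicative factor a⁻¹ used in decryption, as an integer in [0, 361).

234

Apply the Euclidean algorithm to 361 and 54:
361 = 6·54 + 37
54 = 1·37 + 17
37 = 2·17 + 3
17 = 5·3 + 2
3 = 1·2 + 1
2 = 2·1 + 0
Since gcd(54, 361) = 1, back-substitute to write 1 as a combination:
1 = 3 − 2
1 = −17 + 6·3
1 = 6·37 − 13·17
1 = −13·54 + 19·37
1 = 19·361 − 127·54
Hence 54⁻¹ ≡ -127 ≡ 234 (mod 361).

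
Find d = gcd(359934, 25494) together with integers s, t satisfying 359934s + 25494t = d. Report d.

Euclidean algorithm:
359934 = 14·25494 + 3018
25494 = 8·3018 + 1350
3018 = 2·1350 + 318
1350 = 4·318 + 78
318 = 4·78 + 6
78 = 13·6 + 0
gcd(359934, 25494) = 6.
Working backward:
6 = 318 − 4·78
6 = −4·1350 + 17·318
6 = 17·3018 − 38·1350
6 = −38·25494 + 321·3018
6 = 321·359934 − 4532·25494
So 6 = (321)·359934 + (-4532)·25494.

6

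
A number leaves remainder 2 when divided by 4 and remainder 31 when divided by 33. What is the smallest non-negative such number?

130

Write x = 2 + 4·k. Then 4·k ≡ 31 − 2 ≡ 29 (mod 33).
Need 4⁻¹ mod 33. Extended Euclid on (33, 4):
33 = 8*4 + 1
4 = 4*1 + 0
Back-substitute:
1 = 33 − 8·4
4⁻¹ ≡ 25 (mod 33), so k ≡ 25·29 ≡ 32 (mod 33).
x = 2 + 4·32 = 130.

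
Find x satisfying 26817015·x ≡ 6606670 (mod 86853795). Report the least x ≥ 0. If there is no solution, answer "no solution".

no solution

gcd(26817015, 86853795):
86853795 = 3·26817015 + 6402750
26817015 = 4·6402750 + 1206015
6402750 = 5·1206015 + 372675
1206015 = 3·372675 + 87990
372675 = 4·87990 + 20715
87990 = 4·20715 + 5130
20715 = 4·5130 + 195
5130 = 26·195 + 60
195 = 3·60 + 15
60 = 4·15 + 0
gcd = 15, but 15 ∤ 6606670, so the congruence has no solution.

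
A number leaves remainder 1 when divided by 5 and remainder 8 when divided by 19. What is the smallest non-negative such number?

46

Write x = 1 + 5·k. Then 5·k ≡ 8 − 1 ≡ 7 (mod 19).
Need 5⁻¹ mod 19. Extended Euclid on (19, 5):
19 = 3×5 + 4
5 = 1×4 + 1
4 = 4×1 + 0
Back-substitute:
1 = 5 − 4
1 = −19 + 4·5
5⁻¹ ≡ 4 (mod 19), so k ≡ 4·7 ≡ 9 (mod 19).
x = 1 + 5·9 = 46.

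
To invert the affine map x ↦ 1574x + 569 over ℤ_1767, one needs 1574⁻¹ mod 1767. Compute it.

Run Euclid on (1767, 1574):
1767 = 1·1574 + 193
1574 = 8·193 + 30
193 = 6·30 + 13
30 = 2·13 + 4
13 = 3·4 + 1
4 = 4·1 + 0
gcd = 1, so the inverse exists. Back-substitute:
1 = 13 − 3·4
1 = −3·30 + 7·13
1 = 7·193 − 45·30
1 = −45·1574 + 367·193
1 = 367·1767 − 412·1574
Hence 1574⁻¹ ≡ -412 ≡ 1355 (mod 1767).

1355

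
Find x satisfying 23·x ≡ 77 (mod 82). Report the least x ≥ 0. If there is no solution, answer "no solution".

First find gcd(23, 82):
82 = 3*23 + 13
23 = 1*13 + 10
13 = 1*10 + 3
10 = 3*3 + 1
3 = 3*1 + 0
gcd = 1, so a unique solution mod 82 exists.
Back-substitute for the Bézout coefficients:
1 = 10 − 3·3
1 = −3·13 + 4·10
1 = 4·23 − 7·13
1 = −7·82 + 25·23
So 23·(25) ≡ 1 (mod 82), giving 23⁻¹ ≡ 25.
x ≡ 23⁻¹·77 ≡ 25·77 ≡ 39 (mod 82).

39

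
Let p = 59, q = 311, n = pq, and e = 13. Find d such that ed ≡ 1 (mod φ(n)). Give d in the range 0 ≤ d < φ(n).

φ(n) = (p−1)(q−1) = 58·310 = 17980.
Need d with 13·d ≡ 1 (mod 17980). Apply the extended Euclidean algorithm:
17980 = 1383*13 + 1
13 = 13*1 + 0
Back-substitute:
1 = 17980 − 1383·13
So 13·(-1383) ≡ 1 (mod 17980), hence d ≡ -1383 ≡ 16597 (mod 17980).

16597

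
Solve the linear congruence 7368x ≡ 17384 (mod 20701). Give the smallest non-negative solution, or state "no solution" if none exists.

5644

First find gcd(7368, 20701):
20701 = 2·7368 + 5965
7368 = 1·5965 + 1403
5965 = 4·1403 + 353
1403 = 3·353 + 344
353 = 1·344 + 9
344 = 38·9 + 2
9 = 4·2 + 1
2 = 2·1 + 0
gcd = 1, so a unique solution mod 20701 exists.
Back-substitute for the Bézout coefficients:
1 = 9 − 4·2
1 = −4·344 + 153·9
1 = 153·353 − 157·344
1 = −157·1403 + 624·353
1 = 624·5965 − 2653·1403
1 = −2653·7368 + 3277·5965
1 = 3277·20701 − 9207·7368
So 7368·(-9207) ≡ 1 (mod 20701), giving 7368⁻¹ ≡ 11494.
x ≡ 7368⁻¹·17384 ≡ 11494·17384 ≡ 5644 (mod 20701).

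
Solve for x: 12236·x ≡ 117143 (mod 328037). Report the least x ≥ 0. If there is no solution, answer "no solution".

First find gcd(12236, 328037):
328037 = 26×12236 + 9901
12236 = 1×9901 + 2335
9901 = 4×2335 + 561
2335 = 4×561 + 91
561 = 6×91 + 15
91 = 6×15 + 1
15 = 15×1 + 0
gcd = 1, so a unique solution mod 328037 exists.
Back-substitute for the Bézout coefficients:
1 = 91 − 6·15
1 = −6·561 + 37·91
1 = 37·2335 − 154·561
1 = −154·9901 + 653·2335
1 = 653·12236 − 807·9901
1 = −807·328037 + 21635·12236
So 12236·(21635) ≡ 1 (mod 328037), giving 12236⁻¹ ≡ 21635.
x ≡ 12236⁻¹·117143 ≡ 21635·117143 ≡ 302980 (mod 328037).

302980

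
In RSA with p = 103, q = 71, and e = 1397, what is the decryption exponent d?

3593

φ(n) = (p−1)(q−1) = 102·70 = 7140.
Need d with 1397·d ≡ 1 (mod 7140). Apply the extended Euclidean algorithm:
7140 = 5×1397 + 155
1397 = 9×155 + 2
155 = 77×2 + 1
2 = 2×1 + 0
Back-substitute:
1 = 155 − 77·2
1 = −77·1397 + 694·155
1 = 694·7140 − 3547·1397
So 1397·(-3547) ≡ 1 (mod 7140), hence d ≡ -3547 ≡ 3593 (mod 7140).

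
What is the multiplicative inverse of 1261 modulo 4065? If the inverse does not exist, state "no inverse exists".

Run Euclid on (4065, 1261):
4065 = 3×1261 + 282
1261 = 4×282 + 133
282 = 2×133 + 16
133 = 8×16 + 5
16 = 3×5 + 1
5 = 5×1 + 0
The gcd is 1. Working backward:
1 = 16 − 3·5
1 = −3·133 + 25·16
1 = 25·282 − 53·133
1 = −53·1261 + 237·282
1 = 237·4065 − 764·1261
So 1261·(-764) ≡ 1 (mod 4065), and -764 ≡ 3301 (mod 4065).

3301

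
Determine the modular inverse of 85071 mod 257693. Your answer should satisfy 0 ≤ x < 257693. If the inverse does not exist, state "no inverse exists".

gcd(257693, 85071) by repeated division:
257693 = 3×85071 + 2480
85071 = 34×2480 + 751
2480 = 3×751 + 227
751 = 3×227 + 70
227 = 3×70 + 17
70 = 4×17 + 2
17 = 8×2 + 1
2 = 2×1 + 0
The gcd is 1. Working backward:
1 = 17 − 8·2
1 = −8·70 + 33·17
1 = 33·227 − 107·70
1 = −107·751 + 354·227
1 = 354·2480 − 1169·751
1 = −1169·85071 + 40100·2480
1 = 40100·257693 − 121469·85071
Thus 85071·(-121469) ≡ 1 (mod 257693); reducing, -121469 mod 257693 = 136224.

136224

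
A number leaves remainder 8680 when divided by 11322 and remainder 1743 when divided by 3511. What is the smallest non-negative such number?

6156526

Write x = 8680 + 11322·k. Then 11322·k ≡ 1743 − 8680 ≡ 85 (mod 3511).
Need 11322⁻¹ mod 3511. Extended Euclid on (3511, 789):
3511 = 4×789 + 355
789 = 2×355 + 79
355 = 4×79 + 39
79 = 2×39 + 1
39 = 39×1 + 0
Back-substitute:
1 = 79 − 2·39
1 = −2·355 + 9·79
1 = 9·789 − 20·355
1 = −20·3511 + 89·789
11322⁻¹ ≡ 89 (mod 3511), so k ≡ 89·85 ≡ 543 (mod 3511).
x = 8680 + 11322·543 = 6156526.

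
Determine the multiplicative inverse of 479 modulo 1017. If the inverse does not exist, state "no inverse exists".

293

Run Euclid on (1017, 479):
1017 = 2×479 + 59
479 = 8×59 + 7
59 = 8×7 + 3
7 = 2×3 + 1
3 = 3×1 + 0
The gcd is 1. Working backward:
1 = 7 − 2·3
1 = −2·59 + 17·7
1 = 17·479 − 138·59
1 = −138·1017 + 293·479
So 479·293 ≡ 1 (mod 1017).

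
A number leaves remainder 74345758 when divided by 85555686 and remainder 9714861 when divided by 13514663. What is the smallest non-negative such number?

516882013532806

Write x = 74345758 + 85555686·k. Then 85555686·k ≡ 9714861 − 74345758 ≡ 2942418 (mod 13514663).
Need 85555686⁻¹ mod 13514663. Extended Euclid on (13514663, 4467708):
13514663 = 3*4467708 + 111539
4467708 = 40*111539 + 6148
111539 = 18*6148 + 875
6148 = 7*875 + 23
875 = 38*23 + 1
23 = 23*1 + 0
Back-substitute:
1 = 875 − 38·23
1 = −38·6148 + 267·875
1 = 267·111539 − 4844·6148
1 = −4844·4467708 + 194027·111539
1 = 194027·13514663 − 586925·4467708
85555686⁻¹ ≡ 12927738 (mod 13514663), so k ≡ 12927738·2942418 ≡ 6041468 (mod 13514663).
x = 74345758 + 85555686·6041468 = 516882013532806.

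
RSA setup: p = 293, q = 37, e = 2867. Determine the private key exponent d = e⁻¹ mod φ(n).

11

φ(n) = (p−1)(q−1) = 292·36 = 10512.
Need d with 2867·d ≡ 1 (mod 10512). Apply the extended Euclidean algorithm:
10512 = 3*2867 + 1911
2867 = 1*1911 + 956
1911 = 1*956 + 955
956 = 1*955 + 1
955 = 955*1 + 0
Back-substitute:
1 = 956 − 955
1 = −1911 + 2·956
1 = 2·2867 − 3·1911
1 = −3·10512 + 11·2867
So 2867·11 ≡ 1 (mod 10512), hence d = 11.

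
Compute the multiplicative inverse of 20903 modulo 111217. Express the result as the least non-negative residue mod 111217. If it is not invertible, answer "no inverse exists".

Run Euclid on (111217, 20903):
111217 = 5×20903 + 6702
20903 = 3×6702 + 797
6702 = 8×797 + 326
797 = 2×326 + 145
326 = 2×145 + 36
145 = 4×36 + 1
36 = 36×1 + 0
gcd = 1, so the inverse exists. Back-substitute:
1 = 145 − 4·36
1 = −4·326 + 9·145
1 = 9·797 − 22·326
1 = −22·6702 + 185·797
1 = 185·20903 − 577·6702
1 = −577·111217 + 3070·20903
So 20903·3070 ≡ 1 (mod 111217).

3070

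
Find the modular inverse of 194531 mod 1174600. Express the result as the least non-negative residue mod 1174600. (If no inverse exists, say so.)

Extended Euclidean algorithm:
1174600 = 6*194531 + 7414
194531 = 26*7414 + 1767
7414 = 4*1767 + 346
1767 = 5*346 + 37
346 = 9*37 + 13
37 = 2*13 + 11
13 = 1*11 + 2
11 = 5*2 + 1
2 = 2*1 + 0
gcd = 1, so the inverse exists. Back-substitute:
1 = 11 − 5·2
1 = −5·13 + 6·11
1 = 6·37 − 17·13
1 = −17·346 + 159·37
1 = 159·1767 − 812·346
1 = −812·7414 + 3407·1767
1 = 3407·194531 − 89394·7414
1 = −89394·1174600 + 539771·194531
So 194531·539771 ≡ 1 (mod 1174600).

539771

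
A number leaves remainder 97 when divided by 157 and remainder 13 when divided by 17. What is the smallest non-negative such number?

2138

Write x = 97 + 157·k. Then 157·k ≡ 13 − 97 ≡ 1 (mod 17).
Need 157⁻¹ mod 17. Extended Euclid on (17, 4):
17 = 4·4 + 1
4 = 4·1 + 0
Back-substitute:
1 = 17 − 4·4
157⁻¹ ≡ 13 (mod 17), so k ≡ 13·1 ≡ 13 (mod 17).
x = 97 + 157·13 = 2138.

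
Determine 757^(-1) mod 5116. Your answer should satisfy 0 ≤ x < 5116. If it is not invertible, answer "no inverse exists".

Run Euclid on (5116, 757):
5116 = 6·757 + 574
757 = 1·574 + 183
574 = 3·183 + 25
183 = 7·25 + 8
25 = 3·8 + 1
8 = 8·1 + 0
gcd = 1, so the inverse exists. Back-substitute:
1 = 25 − 3·8
1 = −3·183 + 22·25
1 = 22·574 − 69·183
1 = −69·757 + 91·574
1 = 91·5116 − 615·757
Hence 757⁻¹ ≡ -615 ≡ 4501 (mod 5116).

4501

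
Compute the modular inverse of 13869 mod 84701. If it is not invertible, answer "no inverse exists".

11677

gcd(84701, 13869) by repeated division:
84701 = 6*13869 + 1487
13869 = 9*1487 + 486
1487 = 3*486 + 29
486 = 16*29 + 22
29 = 1*22 + 7
22 = 3*7 + 1
7 = 7*1 + 0
Since gcd(13869, 84701) = 1, back-substitute to write 1 as a combination:
1 = 22 − 3·7
1 = −3·29 + 4·22
1 = 4·486 − 67·29
1 = −67·1487 + 205·486
1 = 205·13869 − 1912·1487
1 = −1912·84701 + 11677·13869
So 13869·11677 ≡ 1 (mod 84701).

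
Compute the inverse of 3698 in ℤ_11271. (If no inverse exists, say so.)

9488

gcd(11271, 3698) by repeated division:
11271 = 3·3698 + 177
3698 = 20·177 + 158
177 = 1·158 + 19
158 = 8·19 + 6
19 = 3·6 + 1
6 = 6·1 + 0
gcd = 1, so the inverse exists. Back-substitute:
1 = 19 − 3·6
1 = −3·158 + 25·19
1 = 25·177 − 28·158
1 = −28·3698 + 585·177
1 = 585·11271 − 1783·3698
So 3698·(-1783) ≡ 1 (mod 11271), and -1783 ≡ 9488 (mod 11271).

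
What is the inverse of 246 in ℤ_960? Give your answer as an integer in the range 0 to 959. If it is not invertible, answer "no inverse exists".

no inverse exists

Euclidean algorithm on 960, 246:
960 = 3×246 + 222
246 = 1×222 + 24
222 = 9×24 + 6
24 = 4×6 + 0
Since gcd = 6 > 1, 246 is not a unit mod 960.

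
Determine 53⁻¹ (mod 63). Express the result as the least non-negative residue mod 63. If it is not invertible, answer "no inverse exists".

44

gcd(63, 53) by repeated division:
63 = 1·53 + 10
53 = 5·10 + 3
10 = 3·3 + 1
3 = 3·1 + 0
The gcd is 1. Working backward:
1 = 10 − 3·3
1 = −3·53 + 16·10
1 = 16·63 − 19·53
Hence 53⁻¹ ≡ -19 ≡ 44 (mod 63).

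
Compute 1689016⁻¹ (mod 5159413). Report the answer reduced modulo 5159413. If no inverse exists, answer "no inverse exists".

Euclidean algorithm on 5159413, 1689016:
5159413 = 3×1689016 + 92365
1689016 = 18×92365 + 26446
92365 = 3×26446 + 13027
26446 = 2×13027 + 392
13027 = 33×392 + 91
392 = 4×91 + 28
91 = 3×28 + 7
28 = 4×7 + 0
gcd(1689016, 5159413) = 7 ≠ 1, so 1689016 has no multiplicative inverse modulo 5159413.

no inverse exists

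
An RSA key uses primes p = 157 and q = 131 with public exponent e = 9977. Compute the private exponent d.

11633

φ(n) = (p−1)(q−1) = 156·130 = 20280.
Need d with 9977·d ≡ 1 (mod 20280). Apply the extended Euclidean algorithm:
20280 = 2*9977 + 326
9977 = 30*326 + 197
326 = 1*197 + 129
197 = 1*129 + 68
129 = 1*68 + 61
68 = 1*61 + 7
61 = 8*7 + 5
7 = 1*5 + 2
5 = 2*2 + 1
2 = 2*1 + 0
Back-substitute:
1 = 5 − 2·2
1 = −2·7 + 3·5
1 = 3·61 − 26·7
1 = −26·68 + 29·61
1 = 29·129 − 55·68
1 = −55·197 + 84·129
1 = 84·326 − 139·197
1 = −139·9977 + 4254·326
1 = 4254·20280 − 8647·9977
So 9977·(-8647) ≡ 1 (mod 20280), hence d ≡ -8647 ≡ 11633 (mod 20280).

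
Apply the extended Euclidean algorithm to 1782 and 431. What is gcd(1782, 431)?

1

Euclidean algorithm:
1782 = 4·431 + 58
431 = 7·58 + 25
58 = 2·25 + 8
25 = 3·8 + 1
8 = 8·1 + 0
gcd(1782, 431) = 1.
Working backward:
1 = 25 − 3·8
1 = −3·58 + 7·25
1 = 7·431 − 52·58
1 = −52·1782 + 215·431
So 1 = (-52)·1782 + (215)·431.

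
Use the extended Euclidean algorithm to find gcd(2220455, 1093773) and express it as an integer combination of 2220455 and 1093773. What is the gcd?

Euclidean algorithm:
2220455 = 2*1093773 + 32909
1093773 = 33*32909 + 7776
32909 = 4*7776 + 1805
7776 = 4*1805 + 556
1805 = 3*556 + 137
556 = 4*137 + 8
137 = 17*8 + 1
8 = 8*1 + 0
gcd(2220455, 1093773) = 1.
Express as a combination:
1 = 137 − 17·8
1 = −17·556 + 69·137
1 = 69·1805 − 224·556
1 = −224·7776 + 965·1805
1 = 965·32909 − 4084·7776
1 = −4084·1093773 + 135737·32909
1 = 135737·2220455 − 275558·1093773
So 1 = (135737)·2220455 + (-275558)·1093773.

1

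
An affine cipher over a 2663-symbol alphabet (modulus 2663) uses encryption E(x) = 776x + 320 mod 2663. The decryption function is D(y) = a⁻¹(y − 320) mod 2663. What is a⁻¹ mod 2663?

Apply the Euclidean algorithm to 2663 and 776:
2663 = 3·776 + 335
776 = 2·335 + 106
335 = 3·106 + 17
106 = 6·17 + 4
17 = 4·4 + 1
4 = 4·1 + 0
gcd = 1, so the inverse exists. Back-substitute:
1 = 17 − 4·4
1 = −4·106 + 25·17
1 = 25·335 − 79·106
1 = −79·776 + 183·335
1 = 183·2663 − 628·776
So 776·(-628) ≡ 1 (mod 2663), and -628 ≡ 2035 (mod 2663).

2035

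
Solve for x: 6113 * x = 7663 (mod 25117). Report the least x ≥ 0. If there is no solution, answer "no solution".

13400

First find gcd(6113, 25117):
25117 = 4·6113 + 665
6113 = 9·665 + 128
665 = 5·128 + 25
128 = 5·25 + 3
25 = 8·3 + 1
3 = 3·1 + 0
gcd = 1, so a unique solution mod 25117 exists.
Back-substitute for the Bézout coefficients:
1 = 25 − 8·3
1 = −8·128 + 41·25
1 = 41·665 − 213·128
1 = −213·6113 + 1958·665
1 = 1958·25117 − 8045·6113
So 6113·(-8045) ≡ 1 (mod 25117), giving 6113⁻¹ ≡ 17072.
x ≡ 6113⁻¹·7663 ≡ 17072·7663 ≡ 13400 (mod 25117).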